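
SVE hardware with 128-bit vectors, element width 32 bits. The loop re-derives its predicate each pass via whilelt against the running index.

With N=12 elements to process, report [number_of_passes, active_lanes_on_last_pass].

register lanes = 128/32 = 4
N=12: ⌈12/4⌉ = 3 iters; last vl = 12 − 2×4 = 4

[iterations, last_vl] = [3, 4]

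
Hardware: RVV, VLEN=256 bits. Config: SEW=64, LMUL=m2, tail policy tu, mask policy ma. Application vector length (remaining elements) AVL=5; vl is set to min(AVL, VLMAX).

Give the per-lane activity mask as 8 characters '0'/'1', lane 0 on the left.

VLMAX = VLEN×LMUL/SEW = 256×2/64 = 8
vl = min(AVL, VLMAX) = min(5, 8) = 5
bits (lane 0 leftmost): 11111000

predicate = 11111000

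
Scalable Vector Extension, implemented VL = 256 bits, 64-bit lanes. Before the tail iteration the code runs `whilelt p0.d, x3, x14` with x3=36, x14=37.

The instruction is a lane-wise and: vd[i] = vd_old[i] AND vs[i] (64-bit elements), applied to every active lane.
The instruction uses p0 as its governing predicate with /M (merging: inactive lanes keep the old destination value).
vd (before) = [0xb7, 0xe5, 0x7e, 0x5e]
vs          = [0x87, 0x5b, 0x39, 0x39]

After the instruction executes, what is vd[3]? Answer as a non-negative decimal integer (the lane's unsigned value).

vd[3] = 94

256-bit reg / 64-bit elem → 4 lanes
active while 36+j < 37, i.e. j ∈ [0,1) capped at 4 ⇒ 1
lane  0: and(0xb7,0x87) ⇒ 0x87
lane  1: tail/keep ⇒ 0xe5
lane  2: tail/keep ⇒ 0x7e
lane  3: tail/keep ⇒ 0x5e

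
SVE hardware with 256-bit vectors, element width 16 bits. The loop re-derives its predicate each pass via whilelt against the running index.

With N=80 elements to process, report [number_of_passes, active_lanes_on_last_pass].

lane count: 256 div 16 = 16
80 elements at 16/iter → 5 passes, remainder 16 on the last

[iterations, last_vl] = [5, 16]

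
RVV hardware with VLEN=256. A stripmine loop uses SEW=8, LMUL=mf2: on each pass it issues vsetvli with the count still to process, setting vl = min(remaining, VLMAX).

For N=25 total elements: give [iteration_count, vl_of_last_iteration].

lanes per group: 256·1/2/8 = 16
25 elements at 16/iter → 2 passes, remainder 9 on the last

[iterations, last_vl] = [2, 9]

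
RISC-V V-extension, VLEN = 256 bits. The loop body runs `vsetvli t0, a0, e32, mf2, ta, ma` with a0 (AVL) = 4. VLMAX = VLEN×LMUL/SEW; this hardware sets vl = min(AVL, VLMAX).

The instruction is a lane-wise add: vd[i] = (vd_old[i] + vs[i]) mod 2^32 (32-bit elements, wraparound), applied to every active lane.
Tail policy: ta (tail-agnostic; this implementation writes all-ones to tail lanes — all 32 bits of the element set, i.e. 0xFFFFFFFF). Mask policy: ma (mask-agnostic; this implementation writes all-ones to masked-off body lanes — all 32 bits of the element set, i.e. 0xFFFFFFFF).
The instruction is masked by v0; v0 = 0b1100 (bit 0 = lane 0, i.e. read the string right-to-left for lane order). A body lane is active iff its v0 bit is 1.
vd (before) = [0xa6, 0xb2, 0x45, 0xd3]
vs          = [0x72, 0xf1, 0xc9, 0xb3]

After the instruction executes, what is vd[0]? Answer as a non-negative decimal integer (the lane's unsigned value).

vd[0] = 4294967295

VLMAX = (256 × 1/2) / 32 = 4 lanes
vl = min(AVL, VLMAX) = min(4, 4) = 4
[0] mask-off/ones = 0xffffffff
[1] mask-off/ones = 0xffffffff
[2] add(0x45,0xc9) = 0x10e
[3] add(0xd3,0xb3) = 0x186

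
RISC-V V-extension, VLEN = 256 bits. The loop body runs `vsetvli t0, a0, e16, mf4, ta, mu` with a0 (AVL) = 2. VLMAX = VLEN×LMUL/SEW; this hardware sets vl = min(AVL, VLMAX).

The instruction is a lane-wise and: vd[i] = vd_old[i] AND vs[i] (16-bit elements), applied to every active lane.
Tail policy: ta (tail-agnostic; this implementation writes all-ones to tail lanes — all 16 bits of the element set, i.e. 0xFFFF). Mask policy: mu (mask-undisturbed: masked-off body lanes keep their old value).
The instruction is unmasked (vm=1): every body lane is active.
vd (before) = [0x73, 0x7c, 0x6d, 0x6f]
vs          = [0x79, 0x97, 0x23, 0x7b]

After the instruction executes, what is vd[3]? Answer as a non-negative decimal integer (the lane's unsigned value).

vd[3] = 65535

VLMAX = VLEN×LMUL/SEW = 256×1/4/16 = 4
vl ← min(2, 4) = 2
  i=0: and(0x73,0x79) → 113
  i=1: and(0x7c,0x97) → 20
  i=2: tail/ones → 65535
  i=3: tail/ones → 65535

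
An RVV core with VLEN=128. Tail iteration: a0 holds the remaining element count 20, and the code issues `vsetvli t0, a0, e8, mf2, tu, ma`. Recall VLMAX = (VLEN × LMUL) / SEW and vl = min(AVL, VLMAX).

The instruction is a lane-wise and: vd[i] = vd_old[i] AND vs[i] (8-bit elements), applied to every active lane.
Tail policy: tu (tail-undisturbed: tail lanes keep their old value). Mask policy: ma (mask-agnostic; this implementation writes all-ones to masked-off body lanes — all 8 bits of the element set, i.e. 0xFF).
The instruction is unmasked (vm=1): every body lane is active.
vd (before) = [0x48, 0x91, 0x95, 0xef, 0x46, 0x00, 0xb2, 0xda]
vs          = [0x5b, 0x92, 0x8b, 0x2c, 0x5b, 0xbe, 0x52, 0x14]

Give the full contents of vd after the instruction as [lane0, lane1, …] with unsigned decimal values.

vd = [72, 144, 129, 44, 66, 0, 18, 16]

VLMAX = VLEN×LMUL/SEW = 128×1/2/8 = 8
vl ← min(20, 8) = 8
[0] and(0x48,0x5b) = 0x48
[1] and(0x91,0x92) = 0x90
[2] and(0x95,0x8b) = 0x81
[3] and(0xef,0x2c) = 0x2c
[4] and(0x46,0x5b) = 0x42
[5] and(0x00,0xbe) = 0x00
[6] and(0xb2,0x52) = 0x12
[7] and(0xda,0x14) = 0x10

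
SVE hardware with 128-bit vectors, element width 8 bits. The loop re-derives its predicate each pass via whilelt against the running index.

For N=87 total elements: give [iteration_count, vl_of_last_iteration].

[iterations, last_vl] = [6, 7]

lane count: 128 div 8 = 16
iterations = ceil(87/16) = 6; final-pass vl = 7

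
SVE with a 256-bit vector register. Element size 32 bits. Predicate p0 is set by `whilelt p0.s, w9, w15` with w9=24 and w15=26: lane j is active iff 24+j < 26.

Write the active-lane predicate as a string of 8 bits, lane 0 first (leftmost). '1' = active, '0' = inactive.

lane count: 256 div 32 = 8
active while 24+j < 26, i.e. j ∈ [0,2) capped at 8 ⇒ 2
bits (lane 0 leftmost): 11000000

predicate = 11000000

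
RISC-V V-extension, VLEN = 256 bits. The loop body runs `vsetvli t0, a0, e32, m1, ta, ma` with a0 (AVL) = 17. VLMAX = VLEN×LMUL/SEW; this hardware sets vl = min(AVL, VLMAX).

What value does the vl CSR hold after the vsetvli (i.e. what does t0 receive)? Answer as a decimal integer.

vl = 8

VLMAX = (256 × 1) / 32 = 8 lanes
vl ← min(17, 8) = 8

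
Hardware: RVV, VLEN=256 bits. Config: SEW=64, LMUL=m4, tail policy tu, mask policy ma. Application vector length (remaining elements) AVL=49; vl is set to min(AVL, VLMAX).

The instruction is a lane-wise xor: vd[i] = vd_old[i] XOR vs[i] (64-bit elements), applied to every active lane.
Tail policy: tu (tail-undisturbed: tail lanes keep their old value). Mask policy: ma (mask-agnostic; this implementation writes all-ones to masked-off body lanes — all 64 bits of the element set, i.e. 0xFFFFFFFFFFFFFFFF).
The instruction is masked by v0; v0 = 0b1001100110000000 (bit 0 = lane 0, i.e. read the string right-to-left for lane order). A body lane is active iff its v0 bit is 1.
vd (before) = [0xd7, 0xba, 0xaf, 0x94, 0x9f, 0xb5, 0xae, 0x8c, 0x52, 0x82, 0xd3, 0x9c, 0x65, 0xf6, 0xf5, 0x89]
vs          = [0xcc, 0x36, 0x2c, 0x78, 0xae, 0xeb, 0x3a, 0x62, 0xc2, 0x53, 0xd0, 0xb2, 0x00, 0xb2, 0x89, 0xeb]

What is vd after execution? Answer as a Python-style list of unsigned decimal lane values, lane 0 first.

vd = [18446744073709551615, 18446744073709551615, 18446744073709551615, 18446744073709551615, 18446744073709551615, 18446744073709551615, 18446744073709551615, 238, 144, 18446744073709551615, 18446744073709551615, 46, 101, 18446744073709551615, 18446744073709551615, 98]

lanes per group: 256·4/64 = 16
vl ← min(49, 16) = 16
  i=0: mask-off/ones → 18446744073709551615
  i=1: mask-off/ones → 18446744073709551615
  i=2: mask-off/ones → 18446744073709551615
  i=3: mask-off/ones → 18446744073709551615
  i=4: mask-off/ones → 18446744073709551615
  i=5: mask-off/ones → 18446744073709551615
  i=6: mask-off/ones → 18446744073709551615
  i=7: xor(0x8c,0x62) → 238
  i=8: xor(0x52,0xc2) → 144
  i=9: mask-off/ones → 18446744073709551615
  i=10: mask-off/ones → 18446744073709551615
  i=11: xor(0x9c,0xb2) → 46
  i=12: xor(0x65,0x00) → 101
  i=13: mask-off/ones → 18446744073709551615
  i=14: mask-off/ones → 18446744073709551615
  i=15: xor(0x89,0xeb) → 98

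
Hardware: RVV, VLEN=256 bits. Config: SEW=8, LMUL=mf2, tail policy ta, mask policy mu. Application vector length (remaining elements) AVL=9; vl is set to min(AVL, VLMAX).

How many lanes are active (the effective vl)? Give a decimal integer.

vl = 9

lanes per group: 256·1/2/8 = 16
vl = min(AVL, VLMAX) = min(9, 16) = 9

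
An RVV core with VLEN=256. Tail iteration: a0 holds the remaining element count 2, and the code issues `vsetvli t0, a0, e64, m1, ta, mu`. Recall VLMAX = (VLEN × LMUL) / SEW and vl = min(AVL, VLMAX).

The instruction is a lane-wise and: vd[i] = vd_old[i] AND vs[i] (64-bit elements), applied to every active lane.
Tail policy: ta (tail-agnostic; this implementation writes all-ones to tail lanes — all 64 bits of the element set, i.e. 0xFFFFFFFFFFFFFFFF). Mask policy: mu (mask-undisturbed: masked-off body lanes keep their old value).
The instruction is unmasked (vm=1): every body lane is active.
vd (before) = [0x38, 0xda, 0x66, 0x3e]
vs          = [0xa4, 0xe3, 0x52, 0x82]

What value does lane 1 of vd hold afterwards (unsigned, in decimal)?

VLMAX = (256 × 1) / 64 = 4 lanes
AVL=2 ≤ VLMAX=4, so vl = 2
lane  0: and(0x38,0xa4) ⇒ 0x20
lane  1: and(0xda,0xe3) ⇒ 0xc2
lane  2: tail/ones ⇒ 0xffffffffffffffff
lane  3: tail/ones ⇒ 0xffffffffffffffff

vd[1] = 194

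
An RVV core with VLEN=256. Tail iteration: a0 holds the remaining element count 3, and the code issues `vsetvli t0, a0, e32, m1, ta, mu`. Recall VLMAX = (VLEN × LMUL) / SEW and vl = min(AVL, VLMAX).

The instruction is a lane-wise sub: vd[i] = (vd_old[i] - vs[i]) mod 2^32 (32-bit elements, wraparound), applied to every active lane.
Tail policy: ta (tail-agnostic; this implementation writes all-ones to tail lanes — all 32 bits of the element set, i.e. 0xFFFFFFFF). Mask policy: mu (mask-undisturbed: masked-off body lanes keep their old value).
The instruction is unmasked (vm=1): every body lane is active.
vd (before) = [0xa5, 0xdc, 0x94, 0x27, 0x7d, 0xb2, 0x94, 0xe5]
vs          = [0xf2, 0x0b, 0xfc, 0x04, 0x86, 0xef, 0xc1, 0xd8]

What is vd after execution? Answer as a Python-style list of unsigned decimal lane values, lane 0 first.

VLMAX = VLEN×LMUL/SEW = 256×1/32 = 8
vl ← min(3, 8) = 3
[0] sub(0xa5,0xf2) = 0xffffffb3
[1] sub(0xdc,0x0b) = 0xd1
[2] sub(0x94,0xfc) = 0xffffff98
[3] tail/ones = 0xffffffff
[4] tail/ones = 0xffffffff
[5] tail/ones = 0xffffffff
[6] tail/ones = 0xffffffff
[7] tail/ones = 0xffffffff

vd = [4294967219, 209, 4294967192, 4294967295, 4294967295, 4294967295, 4294967295, 4294967295]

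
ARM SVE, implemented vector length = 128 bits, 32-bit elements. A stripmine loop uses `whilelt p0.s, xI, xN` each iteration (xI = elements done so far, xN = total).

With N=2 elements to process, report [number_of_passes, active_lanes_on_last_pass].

[iterations, last_vl] = [1, 2]

128-bit reg / 32-bit elem → 4 lanes
2 elements at 4/iter → 1 passes, remainder 2 on the last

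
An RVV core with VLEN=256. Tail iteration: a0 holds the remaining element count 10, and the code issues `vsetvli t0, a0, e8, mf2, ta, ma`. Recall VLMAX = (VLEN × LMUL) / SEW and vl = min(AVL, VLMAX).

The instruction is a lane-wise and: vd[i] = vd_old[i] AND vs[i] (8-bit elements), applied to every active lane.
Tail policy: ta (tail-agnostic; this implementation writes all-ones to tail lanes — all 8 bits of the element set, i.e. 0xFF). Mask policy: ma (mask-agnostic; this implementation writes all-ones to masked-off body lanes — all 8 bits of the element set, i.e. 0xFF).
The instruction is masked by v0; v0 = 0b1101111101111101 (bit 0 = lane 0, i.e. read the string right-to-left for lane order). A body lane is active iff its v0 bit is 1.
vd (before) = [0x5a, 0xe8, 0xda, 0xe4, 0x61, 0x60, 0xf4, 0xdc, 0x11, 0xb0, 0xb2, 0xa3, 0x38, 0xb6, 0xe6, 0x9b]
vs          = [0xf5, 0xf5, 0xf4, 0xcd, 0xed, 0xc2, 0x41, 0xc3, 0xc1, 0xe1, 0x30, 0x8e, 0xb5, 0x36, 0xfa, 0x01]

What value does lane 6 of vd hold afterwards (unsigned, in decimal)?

vd[6] = 64

lanes per group: 256·1/2/8 = 16
vl ← min(10, 16) = 10
[0] and(0x5a,0xf5) = 0x50
[1] mask-off/ones = 0xff
[2] and(0xda,0xf4) = 0xd0
[3] and(0xe4,0xcd) = 0xc4
[4] and(0x61,0xed) = 0x61
[5] and(0x60,0xc2) = 0x40
[6] and(0xf4,0x41) = 0x40
[7] mask-off/ones = 0xff
[8] and(0x11,0xc1) = 0x01
[9] and(0xb0,0xe1) = 0xa0
[10] tail/ones = 0xff
[11] tail/ones = 0xff
[12] tail/ones = 0xff
[13] tail/ones = 0xff
[14] tail/ones = 0xff
[15] tail/ones = 0xff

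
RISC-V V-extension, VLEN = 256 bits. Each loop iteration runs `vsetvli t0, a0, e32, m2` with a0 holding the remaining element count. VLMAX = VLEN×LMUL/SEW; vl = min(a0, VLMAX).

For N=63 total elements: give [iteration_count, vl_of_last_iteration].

lanes per group: 256·2/32 = 16
63 elements at 16/iter → 4 passes, remainder 15 on the last

[iterations, last_vl] = [4, 15]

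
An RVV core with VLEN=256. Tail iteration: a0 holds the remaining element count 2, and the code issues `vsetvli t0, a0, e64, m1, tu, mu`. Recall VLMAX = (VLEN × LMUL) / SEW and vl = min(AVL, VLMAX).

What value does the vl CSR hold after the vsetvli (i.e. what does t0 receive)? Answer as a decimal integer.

VLMAX = (256 × 1) / 64 = 4 lanes
AVL=2 ≤ VLMAX=4, so vl = 2

vl = 2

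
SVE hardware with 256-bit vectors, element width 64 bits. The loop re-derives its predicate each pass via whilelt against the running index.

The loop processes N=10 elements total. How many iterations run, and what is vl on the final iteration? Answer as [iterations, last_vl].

256-bit reg / 64-bit elem → 4 lanes
N=10: ⌈10/4⌉ = 3 iters; last vl = 10 − 2×4 = 2

[iterations, last_vl] = [3, 2]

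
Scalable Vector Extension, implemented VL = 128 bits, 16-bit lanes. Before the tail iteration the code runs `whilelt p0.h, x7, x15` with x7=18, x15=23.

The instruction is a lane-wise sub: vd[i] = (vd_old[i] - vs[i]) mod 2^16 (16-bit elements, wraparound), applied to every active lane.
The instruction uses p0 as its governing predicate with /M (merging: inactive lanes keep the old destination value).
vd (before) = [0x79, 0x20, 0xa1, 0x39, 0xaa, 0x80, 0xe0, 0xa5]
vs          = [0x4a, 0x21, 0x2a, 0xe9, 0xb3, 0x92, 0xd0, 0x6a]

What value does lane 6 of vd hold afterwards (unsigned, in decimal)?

vd[6] = 224

register lanes = 128/16 = 8
p0[j] = (18+j < 23); true for j=0..4 → 5 lanes set
lane  0: sub(0x79,0x4a) ⇒ 0x2f
lane  1: sub(0x20,0x21) ⇒ 0xffff
lane  2: sub(0xa1,0x2a) ⇒ 0x77
lane  3: sub(0x39,0xe9) ⇒ 0xff50
lane  4: sub(0xaa,0xb3) ⇒ 0xfff7
lane  5: tail/keep ⇒ 0x80
lane  6: tail/keep ⇒ 0xe0
lane  7: tail/keep ⇒ 0xa5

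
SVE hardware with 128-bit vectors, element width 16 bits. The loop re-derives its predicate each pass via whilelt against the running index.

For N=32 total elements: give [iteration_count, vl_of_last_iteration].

lane count: 128 div 16 = 8
32 elements at 8/iter → 4 passes, remainder 8 on the last

[iterations, last_vl] = [4, 8]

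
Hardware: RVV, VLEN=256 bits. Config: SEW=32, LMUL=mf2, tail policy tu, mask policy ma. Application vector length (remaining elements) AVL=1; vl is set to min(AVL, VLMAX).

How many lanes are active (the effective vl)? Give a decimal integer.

vl = 1

VLMAX = VLEN×LMUL/SEW = 256×1/2/32 = 4
vl = min(AVL, VLMAX) = min(1, 4) = 1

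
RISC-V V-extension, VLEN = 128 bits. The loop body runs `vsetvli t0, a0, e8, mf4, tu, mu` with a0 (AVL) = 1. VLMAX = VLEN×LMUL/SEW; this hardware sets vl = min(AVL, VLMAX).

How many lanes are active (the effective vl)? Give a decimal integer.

vl = 1

VLMAX = VLEN×LMUL/SEW = 128×1/4/8 = 4
vl = min(AVL, VLMAX) = min(1, 4) = 1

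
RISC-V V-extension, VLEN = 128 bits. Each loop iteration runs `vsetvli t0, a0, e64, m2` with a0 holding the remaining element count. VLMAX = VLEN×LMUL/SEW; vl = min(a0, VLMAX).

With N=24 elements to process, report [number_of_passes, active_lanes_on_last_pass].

[iterations, last_vl] = [6, 4]

VLMAX = VLEN×LMUL/SEW = 128×2/64 = 4
24 elements at 4/iter → 6 passes, remainder 4 on the last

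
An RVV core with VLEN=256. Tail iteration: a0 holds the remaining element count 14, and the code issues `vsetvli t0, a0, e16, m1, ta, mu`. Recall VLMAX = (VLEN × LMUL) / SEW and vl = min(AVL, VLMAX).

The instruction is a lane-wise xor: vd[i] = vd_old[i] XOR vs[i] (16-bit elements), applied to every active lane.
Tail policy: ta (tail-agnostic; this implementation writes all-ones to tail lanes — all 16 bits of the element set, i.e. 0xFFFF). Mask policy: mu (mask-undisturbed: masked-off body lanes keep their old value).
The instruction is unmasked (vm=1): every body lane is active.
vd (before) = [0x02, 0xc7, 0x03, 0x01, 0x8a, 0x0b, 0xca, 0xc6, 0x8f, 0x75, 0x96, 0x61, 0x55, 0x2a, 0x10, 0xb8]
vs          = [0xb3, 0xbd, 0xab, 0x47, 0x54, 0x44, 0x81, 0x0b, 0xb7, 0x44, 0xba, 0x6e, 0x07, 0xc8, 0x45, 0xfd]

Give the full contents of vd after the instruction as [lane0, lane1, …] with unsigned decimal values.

vd = [177, 122, 168, 70, 222, 79, 75, 205, 56, 49, 44, 15, 82, 226, 65535, 65535]

lanes per group: 256·1/16 = 16
vl ← min(14, 16) = 14
  i=0: xor(0x02,0xb3) → 177
  i=1: xor(0xc7,0xbd) → 122
  i=2: xor(0x03,0xab) → 168
  i=3: xor(0x01,0x47) → 70
  i=4: xor(0x8a,0x54) → 222
  i=5: xor(0x0b,0x44) → 79
  i=6: xor(0xca,0x81) → 75
  i=7: xor(0xc6,0x0b) → 205
  i=8: xor(0x8f,0xb7) → 56
  i=9: xor(0x75,0x44) → 49
  i=10: xor(0x96,0xba) → 44
  i=11: xor(0x61,0x6e) → 15
  i=12: xor(0x55,0x07) → 82
  i=13: xor(0x2a,0xc8) → 226
  i=14: tail/ones → 65535
  i=15: tail/ones → 65535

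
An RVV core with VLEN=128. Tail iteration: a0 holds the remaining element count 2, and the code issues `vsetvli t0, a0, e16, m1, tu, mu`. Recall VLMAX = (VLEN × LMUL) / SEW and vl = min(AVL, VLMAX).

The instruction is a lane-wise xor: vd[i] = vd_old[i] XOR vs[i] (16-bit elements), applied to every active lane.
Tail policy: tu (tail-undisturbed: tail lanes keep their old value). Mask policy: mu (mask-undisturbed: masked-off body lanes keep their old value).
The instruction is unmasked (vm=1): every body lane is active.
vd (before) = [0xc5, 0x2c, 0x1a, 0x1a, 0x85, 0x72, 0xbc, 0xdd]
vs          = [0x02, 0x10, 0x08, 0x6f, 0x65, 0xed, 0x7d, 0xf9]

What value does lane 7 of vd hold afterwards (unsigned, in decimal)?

VLMAX = VLEN×LMUL/SEW = 128×1/16 = 8
vl = min(AVL, VLMAX) = min(2, 8) = 2
  i=0: xor(0xc5,0x02) → 199
  i=1: xor(0x2c,0x10) → 60
  i=2: tail/keep → 26
  i=3: tail/keep → 26
  i=4: tail/keep → 133
  i=5: tail/keep → 114
  i=6: tail/keep → 188
  i=7: tail/keep → 221

vd[7] = 221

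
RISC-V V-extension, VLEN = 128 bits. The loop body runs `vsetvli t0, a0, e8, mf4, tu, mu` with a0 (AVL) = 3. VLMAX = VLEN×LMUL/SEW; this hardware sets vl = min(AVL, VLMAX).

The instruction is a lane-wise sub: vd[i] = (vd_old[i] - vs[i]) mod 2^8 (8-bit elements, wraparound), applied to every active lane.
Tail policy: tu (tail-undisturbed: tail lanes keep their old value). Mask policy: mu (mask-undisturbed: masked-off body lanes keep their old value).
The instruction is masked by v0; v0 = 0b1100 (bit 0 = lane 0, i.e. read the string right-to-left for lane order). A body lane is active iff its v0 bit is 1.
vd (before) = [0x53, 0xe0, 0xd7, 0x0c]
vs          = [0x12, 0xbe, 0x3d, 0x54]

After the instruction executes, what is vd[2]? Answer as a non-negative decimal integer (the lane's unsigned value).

vd[2] = 154

VLMAX = (128 × 1/4) / 8 = 4 lanes
vl = min(AVL, VLMAX) = min(3, 4) = 3
[0] mask-off/keep = 0x53
[1] mask-off/keep = 0xe0
[2] sub(0xd7,0x3d) = 0x9a
[3] tail/keep = 0x0c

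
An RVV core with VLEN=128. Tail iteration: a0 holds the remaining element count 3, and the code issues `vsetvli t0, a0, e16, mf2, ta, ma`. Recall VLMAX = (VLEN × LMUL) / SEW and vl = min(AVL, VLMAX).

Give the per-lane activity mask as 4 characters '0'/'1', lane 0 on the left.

predicate = 1110

VLMAX = (128 × 1/2) / 16 = 4 lanes
AVL=3 ≤ VLMAX=4, so vl = 3
bits (lane 0 leftmost): 1110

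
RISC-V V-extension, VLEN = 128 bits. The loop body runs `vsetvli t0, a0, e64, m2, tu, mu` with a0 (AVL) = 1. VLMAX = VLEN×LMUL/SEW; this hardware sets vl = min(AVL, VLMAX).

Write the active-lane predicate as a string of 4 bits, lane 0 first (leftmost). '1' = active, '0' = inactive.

predicate = 1000

lanes per group: 128·2/64 = 4
vl ← min(1, 4) = 1
bits (lane 0 leftmost): 1000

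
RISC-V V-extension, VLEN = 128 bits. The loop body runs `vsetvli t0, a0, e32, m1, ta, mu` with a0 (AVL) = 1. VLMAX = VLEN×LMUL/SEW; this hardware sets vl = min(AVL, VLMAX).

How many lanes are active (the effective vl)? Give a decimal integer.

VLMAX = VLEN×LMUL/SEW = 128×1/32 = 4
AVL=1 ≤ VLMAX=4, so vl = 1

vl = 1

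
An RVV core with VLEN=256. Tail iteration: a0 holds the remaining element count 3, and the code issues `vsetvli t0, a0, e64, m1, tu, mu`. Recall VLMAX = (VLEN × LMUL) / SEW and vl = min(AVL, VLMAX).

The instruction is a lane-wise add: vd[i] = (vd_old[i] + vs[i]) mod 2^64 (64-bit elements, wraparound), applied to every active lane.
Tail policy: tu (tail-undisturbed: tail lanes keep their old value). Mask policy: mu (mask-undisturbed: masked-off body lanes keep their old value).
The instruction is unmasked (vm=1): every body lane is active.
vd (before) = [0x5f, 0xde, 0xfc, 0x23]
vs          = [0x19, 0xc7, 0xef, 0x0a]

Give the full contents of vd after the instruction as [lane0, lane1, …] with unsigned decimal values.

vd = [120, 421, 491, 35]

VLMAX = VLEN×LMUL/SEW = 256×1/64 = 4
vl = min(AVL, VLMAX) = min(3, 4) = 3
vd[0] add(0x5f,0x19) -> 0x78
vd[1] add(0xde,0xc7) -> 0x1a5
vd[2] add(0xfc,0xef) -> 0x1eb
vd[3] tail/keep -> 0x23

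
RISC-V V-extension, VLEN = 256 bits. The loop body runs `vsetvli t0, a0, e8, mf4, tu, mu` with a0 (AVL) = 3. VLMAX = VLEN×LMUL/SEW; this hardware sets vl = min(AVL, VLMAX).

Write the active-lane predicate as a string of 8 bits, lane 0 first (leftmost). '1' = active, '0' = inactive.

VLMAX = VLEN×LMUL/SEW = 256×1/4/8 = 8
vl = min(AVL, VLMAX) = min(3, 8) = 3
bits (lane 0 leftmost): 11100000

predicate = 11100000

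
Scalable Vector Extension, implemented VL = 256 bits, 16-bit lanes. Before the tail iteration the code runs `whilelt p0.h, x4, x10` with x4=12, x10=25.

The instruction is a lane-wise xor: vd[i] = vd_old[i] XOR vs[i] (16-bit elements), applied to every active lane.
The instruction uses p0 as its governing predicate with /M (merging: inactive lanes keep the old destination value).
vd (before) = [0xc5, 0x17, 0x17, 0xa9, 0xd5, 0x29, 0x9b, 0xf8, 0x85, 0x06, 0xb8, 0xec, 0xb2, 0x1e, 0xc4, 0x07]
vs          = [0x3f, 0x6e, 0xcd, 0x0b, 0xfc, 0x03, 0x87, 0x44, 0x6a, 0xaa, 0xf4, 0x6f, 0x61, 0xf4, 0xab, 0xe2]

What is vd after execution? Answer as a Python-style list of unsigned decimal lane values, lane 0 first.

256-bit reg / 16-bit elem → 16 lanes
active while 12+j < 25, i.e. j ∈ [0,13) capped at 16 ⇒ 13
[0] xor(0xc5,0x3f) = 0xfa
[1] xor(0x17,0x6e) = 0x79
[2] xor(0x17,0xcd) = 0xda
[3] xor(0xa9,0x0b) = 0xa2
[4] xor(0xd5,0xfc) = 0x29
[5] xor(0x29,0x03) = 0x2a
[6] xor(0x9b,0x87) = 0x1c
[7] xor(0xf8,0x44) = 0xbc
[8] xor(0x85,0x6a) = 0xef
[9] xor(0x06,0xaa) = 0xac
[10] xor(0xb8,0xf4) = 0x4c
[11] xor(0xec,0x6f) = 0x83
[12] xor(0xb2,0x61) = 0xd3
[13] tail/keep = 0x1e
[14] tail/keep = 0xc4
[15] tail/keep = 0x07

vd = [250, 121, 218, 162, 41, 42, 28, 188, 239, 172, 76, 131, 211, 30, 196, 7]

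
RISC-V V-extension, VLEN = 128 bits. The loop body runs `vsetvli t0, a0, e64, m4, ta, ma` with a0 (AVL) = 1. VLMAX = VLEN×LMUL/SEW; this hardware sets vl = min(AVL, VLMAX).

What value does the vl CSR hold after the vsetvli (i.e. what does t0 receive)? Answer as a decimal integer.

lanes per group: 128·4/64 = 8
AVL=1 ≤ VLMAX=8, so vl = 1

vl = 1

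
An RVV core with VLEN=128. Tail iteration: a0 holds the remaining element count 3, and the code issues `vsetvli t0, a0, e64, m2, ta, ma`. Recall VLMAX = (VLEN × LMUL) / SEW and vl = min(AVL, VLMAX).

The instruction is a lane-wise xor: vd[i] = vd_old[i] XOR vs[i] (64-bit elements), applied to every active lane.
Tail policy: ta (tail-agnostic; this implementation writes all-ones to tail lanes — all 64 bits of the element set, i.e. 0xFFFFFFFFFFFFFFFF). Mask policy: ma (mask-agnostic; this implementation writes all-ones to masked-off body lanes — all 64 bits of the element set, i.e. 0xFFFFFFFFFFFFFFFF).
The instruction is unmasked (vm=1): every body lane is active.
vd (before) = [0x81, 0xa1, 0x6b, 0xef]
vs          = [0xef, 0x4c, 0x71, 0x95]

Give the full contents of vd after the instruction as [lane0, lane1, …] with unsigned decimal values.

VLMAX = VLEN×LMUL/SEW = 128×2/64 = 4
vl ← min(3, 4) = 3
  i=0: xor(0x81,0xef) → 110
  i=1: xor(0xa1,0x4c) → 237
  i=2: xor(0x6b,0x71) → 26
  i=3: tail/ones → 18446744073709551615

vd = [110, 237, 26, 18446744073709551615]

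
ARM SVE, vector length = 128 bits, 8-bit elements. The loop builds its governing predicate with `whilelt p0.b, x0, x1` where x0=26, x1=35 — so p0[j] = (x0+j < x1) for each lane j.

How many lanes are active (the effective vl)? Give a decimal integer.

vl = 9

128-bit reg / 8-bit elem → 16 lanes
p0[j] = (26+j < 35); true for j=0..8 → 9 lanes set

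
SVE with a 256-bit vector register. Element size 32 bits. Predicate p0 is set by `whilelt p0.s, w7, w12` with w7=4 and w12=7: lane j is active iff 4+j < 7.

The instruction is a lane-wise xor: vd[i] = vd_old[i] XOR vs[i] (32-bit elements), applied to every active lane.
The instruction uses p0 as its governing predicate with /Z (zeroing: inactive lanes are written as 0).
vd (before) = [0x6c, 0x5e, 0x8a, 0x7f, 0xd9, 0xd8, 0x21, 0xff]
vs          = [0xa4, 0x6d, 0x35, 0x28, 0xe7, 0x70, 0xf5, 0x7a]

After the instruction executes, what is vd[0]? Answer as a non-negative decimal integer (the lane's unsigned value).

vd[0] = 200

register lanes = 256/32 = 8
p0[j] = (4+j < 7); true for j=0..2 → 3 lanes set
lane  0: xor(0x6c,0xa4) ⇒ 0xc8
lane  1: xor(0x5e,0x6d) ⇒ 0x33
lane  2: xor(0x8a,0x35) ⇒ 0xbf
lane  3: tail/zero ⇒ 0x00
lane  4: tail/zero ⇒ 0x00
lane  5: tail/zero ⇒ 0x00
lane  6: tail/zero ⇒ 0x00
lane  7: tail/zero ⇒ 0x00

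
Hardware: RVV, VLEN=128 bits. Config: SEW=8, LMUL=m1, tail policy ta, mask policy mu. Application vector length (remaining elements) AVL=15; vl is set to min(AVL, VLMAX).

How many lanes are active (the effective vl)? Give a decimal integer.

vl = 15

VLMAX = VLEN×LMUL/SEW = 128×1/8 = 16
AVL=15 ≤ VLMAX=16, so vl = 15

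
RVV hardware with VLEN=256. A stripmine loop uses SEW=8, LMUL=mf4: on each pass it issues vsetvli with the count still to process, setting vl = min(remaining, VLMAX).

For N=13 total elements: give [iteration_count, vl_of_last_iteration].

[iterations, last_vl] = [2, 5]

lanes per group: 256·1/4/8 = 8
13 elements at 8/iter → 2 passes, remainder 5 on the last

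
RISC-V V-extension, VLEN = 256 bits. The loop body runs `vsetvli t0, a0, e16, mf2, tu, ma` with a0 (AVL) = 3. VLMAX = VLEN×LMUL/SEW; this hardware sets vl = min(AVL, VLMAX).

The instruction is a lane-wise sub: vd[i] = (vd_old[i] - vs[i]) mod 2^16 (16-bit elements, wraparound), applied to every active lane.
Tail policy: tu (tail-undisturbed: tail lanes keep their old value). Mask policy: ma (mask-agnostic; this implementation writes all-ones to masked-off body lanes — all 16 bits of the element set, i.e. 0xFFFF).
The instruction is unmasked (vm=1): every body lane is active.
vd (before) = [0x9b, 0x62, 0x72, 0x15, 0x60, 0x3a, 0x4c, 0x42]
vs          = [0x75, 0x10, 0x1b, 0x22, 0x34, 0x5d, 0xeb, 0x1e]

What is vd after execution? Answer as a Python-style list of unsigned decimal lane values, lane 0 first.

vd = [38, 82, 87, 21, 96, 58, 76, 66]

lanes per group: 256·1/2/16 = 8
vl ← min(3, 8) = 3
  i=0: sub(0x9b,0x75) → 38
  i=1: sub(0x62,0x10) → 82
  i=2: sub(0x72,0x1b) → 87
  i=3: tail/keep → 21
  i=4: tail/keep → 96
  i=5: tail/keep → 58
  i=6: tail/keep → 76
  i=7: tail/keep → 66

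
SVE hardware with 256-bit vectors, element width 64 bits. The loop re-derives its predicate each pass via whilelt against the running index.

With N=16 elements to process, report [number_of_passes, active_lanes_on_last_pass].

256-bit reg / 64-bit elem → 4 lanes
N=16: ⌈16/4⌉ = 4 iters; last vl = 16 − 3×4 = 4

[iterations, last_vl] = [4, 4]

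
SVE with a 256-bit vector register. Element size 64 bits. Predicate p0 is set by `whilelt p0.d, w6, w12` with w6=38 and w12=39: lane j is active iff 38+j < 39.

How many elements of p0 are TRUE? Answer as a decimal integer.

register lanes = 256/64 = 4
active while 38+j < 39, i.e. j ∈ [0,1) capped at 4 ⇒ 1

vl = 1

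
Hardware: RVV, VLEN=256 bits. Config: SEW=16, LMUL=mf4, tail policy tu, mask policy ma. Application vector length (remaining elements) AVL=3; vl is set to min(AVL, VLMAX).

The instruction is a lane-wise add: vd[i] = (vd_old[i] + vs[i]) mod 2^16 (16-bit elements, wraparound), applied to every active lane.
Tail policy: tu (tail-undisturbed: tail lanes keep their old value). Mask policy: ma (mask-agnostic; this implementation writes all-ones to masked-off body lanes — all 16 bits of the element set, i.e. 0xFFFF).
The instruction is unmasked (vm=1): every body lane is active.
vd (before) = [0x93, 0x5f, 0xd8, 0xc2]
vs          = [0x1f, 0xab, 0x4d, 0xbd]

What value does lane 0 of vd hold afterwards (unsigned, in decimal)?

vd[0] = 178

VLMAX = (256 × 1/4) / 16 = 4 lanes
vl ← min(3, 4) = 3
vd[0] add(0x93,0x1f) -> 0xb2
vd[1] add(0x5f,0xab) -> 0x10a
vd[2] add(0xd8,0x4d) -> 0x125
vd[3] tail/keep -> 0xc2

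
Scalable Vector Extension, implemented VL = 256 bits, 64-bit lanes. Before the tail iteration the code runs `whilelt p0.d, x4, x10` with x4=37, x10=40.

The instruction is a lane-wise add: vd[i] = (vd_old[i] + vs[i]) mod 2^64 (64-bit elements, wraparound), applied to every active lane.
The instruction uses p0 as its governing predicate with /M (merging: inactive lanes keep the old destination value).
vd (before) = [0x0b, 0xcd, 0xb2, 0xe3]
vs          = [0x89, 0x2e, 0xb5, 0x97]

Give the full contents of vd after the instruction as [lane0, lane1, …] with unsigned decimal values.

vd = [148, 251, 359, 227]

register lanes = 256/64 = 4
whilelt: lane j active iff 37+j < 40 → j < 3 → 3 active
[0] add(0x0b,0x89) = 0x94
[1] add(0xcd,0x2e) = 0xfb
[2] add(0xb2,0xb5) = 0x167
[3] tail/keep = 0xe3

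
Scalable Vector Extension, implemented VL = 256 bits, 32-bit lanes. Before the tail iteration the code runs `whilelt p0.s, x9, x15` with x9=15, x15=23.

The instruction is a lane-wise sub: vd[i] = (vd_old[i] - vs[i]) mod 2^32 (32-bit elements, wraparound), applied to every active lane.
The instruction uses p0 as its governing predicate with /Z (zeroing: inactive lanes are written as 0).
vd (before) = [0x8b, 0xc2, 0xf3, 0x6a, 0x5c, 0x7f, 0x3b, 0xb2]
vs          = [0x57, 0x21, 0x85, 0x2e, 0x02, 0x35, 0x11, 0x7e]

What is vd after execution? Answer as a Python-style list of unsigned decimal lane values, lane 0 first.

register lanes = 256/32 = 8
active while 15+j < 23, i.e. j ∈ [0,8) capped at 8 ⇒ 8
  i=0: sub(0x8b,0x57) → 52
  i=1: sub(0xc2,0x21) → 161
  i=2: sub(0xf3,0x85) → 110
  i=3: sub(0x6a,0x2e) → 60
  i=4: sub(0x5c,0x02) → 90
  i=5: sub(0x7f,0x35) → 74
  i=6: sub(0x3b,0x11) → 42
  i=7: sub(0xb2,0x7e) → 52

vd = [52, 161, 110, 60, 90, 74, 42, 52]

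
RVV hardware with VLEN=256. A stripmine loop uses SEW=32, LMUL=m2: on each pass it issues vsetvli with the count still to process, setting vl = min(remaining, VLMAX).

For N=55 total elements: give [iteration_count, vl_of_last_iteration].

[iterations, last_vl] = [4, 7]

lanes per group: 256·2/32 = 16
55 elements at 16/iter → 4 passes, remainder 7 on the last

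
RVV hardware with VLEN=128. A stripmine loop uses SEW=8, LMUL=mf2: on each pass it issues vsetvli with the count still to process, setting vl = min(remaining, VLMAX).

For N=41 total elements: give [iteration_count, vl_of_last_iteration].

[iterations, last_vl] = [6, 1]

VLMAX = (128 × 1/2) / 8 = 8 lanes
N=41: ⌈41/8⌉ = 6 iters; last vl = 41 − 5×8 = 1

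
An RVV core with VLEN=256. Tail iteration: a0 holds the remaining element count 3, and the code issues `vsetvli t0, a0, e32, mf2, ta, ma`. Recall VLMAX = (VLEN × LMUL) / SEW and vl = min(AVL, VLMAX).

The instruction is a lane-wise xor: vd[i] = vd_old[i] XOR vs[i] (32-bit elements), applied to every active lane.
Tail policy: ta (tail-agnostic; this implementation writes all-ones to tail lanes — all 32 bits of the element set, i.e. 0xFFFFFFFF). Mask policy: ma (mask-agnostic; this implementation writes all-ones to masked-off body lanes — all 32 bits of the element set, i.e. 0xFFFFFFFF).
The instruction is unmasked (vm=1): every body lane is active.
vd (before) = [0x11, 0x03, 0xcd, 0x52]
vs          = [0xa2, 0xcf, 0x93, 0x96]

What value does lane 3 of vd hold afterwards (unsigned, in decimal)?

vd[3] = 4294967295

VLMAX = VLEN×LMUL/SEW = 256×1/2/32 = 4
vl = min(AVL, VLMAX) = min(3, 4) = 3
vd[0] xor(0x11,0xa2) -> 0xb3
vd[1] xor(0x03,0xcf) -> 0xcc
vd[2] xor(0xcd,0x93) -> 0x5e
vd[3] tail/ones -> 0xffffffff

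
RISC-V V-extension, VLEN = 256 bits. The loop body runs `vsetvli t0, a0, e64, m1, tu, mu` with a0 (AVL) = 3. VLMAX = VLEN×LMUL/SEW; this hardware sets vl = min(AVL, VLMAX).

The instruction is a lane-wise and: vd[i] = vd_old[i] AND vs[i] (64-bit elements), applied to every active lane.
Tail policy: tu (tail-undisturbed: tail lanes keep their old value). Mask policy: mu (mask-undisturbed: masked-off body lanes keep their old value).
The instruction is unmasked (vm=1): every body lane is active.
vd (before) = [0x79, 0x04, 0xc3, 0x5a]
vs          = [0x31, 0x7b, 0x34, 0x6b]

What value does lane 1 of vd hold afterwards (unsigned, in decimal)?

VLMAX = (256 × 1) / 64 = 4 lanes
vl = min(AVL, VLMAX) = min(3, 4) = 3
[0] and(0x79,0x31) = 0x31
[1] and(0x04,0x7b) = 0x00
[2] and(0xc3,0x34) = 0x00
[3] tail/keep = 0x5a

vd[1] = 0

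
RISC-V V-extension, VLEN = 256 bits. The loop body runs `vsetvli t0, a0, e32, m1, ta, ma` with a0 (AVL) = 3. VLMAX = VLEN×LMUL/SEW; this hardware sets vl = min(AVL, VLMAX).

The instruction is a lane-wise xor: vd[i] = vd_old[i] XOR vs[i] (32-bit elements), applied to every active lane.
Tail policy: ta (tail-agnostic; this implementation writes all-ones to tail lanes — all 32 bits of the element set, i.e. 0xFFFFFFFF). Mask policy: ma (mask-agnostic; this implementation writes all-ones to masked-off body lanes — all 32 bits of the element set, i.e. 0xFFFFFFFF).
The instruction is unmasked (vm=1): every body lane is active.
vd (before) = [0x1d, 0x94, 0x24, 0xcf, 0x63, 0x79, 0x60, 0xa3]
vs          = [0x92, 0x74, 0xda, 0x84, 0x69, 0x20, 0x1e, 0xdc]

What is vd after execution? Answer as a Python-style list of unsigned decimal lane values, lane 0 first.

vd = [143, 224, 254, 4294967295, 4294967295, 4294967295, 4294967295, 4294967295]

VLMAX = (256 × 1) / 32 = 8 lanes
vl ← min(3, 8) = 3
  i=0: xor(0x1d,0x92) → 143
  i=1: xor(0x94,0x74) → 224
  i=2: xor(0x24,0xda) → 254
  i=3: tail/ones → 4294967295
  i=4: tail/ones → 4294967295
  i=5: tail/ones → 4294967295
  i=6: tail/ones → 4294967295
  i=7: tail/ones → 4294967295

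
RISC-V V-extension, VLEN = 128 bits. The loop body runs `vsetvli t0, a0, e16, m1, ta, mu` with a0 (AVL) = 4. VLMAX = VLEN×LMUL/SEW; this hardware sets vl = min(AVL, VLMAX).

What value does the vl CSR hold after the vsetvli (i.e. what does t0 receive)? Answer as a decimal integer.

VLMAX = VLEN×LMUL/SEW = 128×1/16 = 8
vl = min(AVL, VLMAX) = min(4, 8) = 4

vl = 4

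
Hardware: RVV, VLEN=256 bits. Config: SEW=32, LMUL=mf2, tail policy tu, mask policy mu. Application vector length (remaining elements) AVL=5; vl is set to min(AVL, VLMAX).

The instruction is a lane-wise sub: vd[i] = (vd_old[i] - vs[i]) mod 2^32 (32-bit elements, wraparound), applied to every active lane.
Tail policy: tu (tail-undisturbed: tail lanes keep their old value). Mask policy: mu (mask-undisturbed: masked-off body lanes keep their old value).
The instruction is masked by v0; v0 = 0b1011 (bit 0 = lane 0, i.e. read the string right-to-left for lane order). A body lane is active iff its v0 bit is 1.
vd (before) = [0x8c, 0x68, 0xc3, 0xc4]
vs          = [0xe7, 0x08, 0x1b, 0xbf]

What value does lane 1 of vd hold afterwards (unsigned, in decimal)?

vd[1] = 96

lanes per group: 256·1/2/32 = 4
AVL=5 > VLMAX=4, so vl = 4
[0] sub(0x8c,0xe7) = 0xffffffa5
[1] sub(0x68,0x08) = 0x60
[2] mask-off/keep = 0xc3
[3] sub(0xc4,0xbf) = 0x05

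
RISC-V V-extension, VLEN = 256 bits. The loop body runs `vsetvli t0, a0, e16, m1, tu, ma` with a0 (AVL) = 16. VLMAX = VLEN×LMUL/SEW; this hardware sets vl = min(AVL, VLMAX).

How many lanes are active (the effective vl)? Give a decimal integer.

VLMAX = (256 × 1) / 16 = 16 lanes
vl = min(AVL, VLMAX) = min(16, 16) = 16

vl = 16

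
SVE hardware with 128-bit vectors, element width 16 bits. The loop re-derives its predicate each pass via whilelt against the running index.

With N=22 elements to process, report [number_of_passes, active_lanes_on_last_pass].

[iterations, last_vl] = [3, 6]

lane count: 128 div 16 = 8
iterations = ceil(22/8) = 3; final-pass vl = 6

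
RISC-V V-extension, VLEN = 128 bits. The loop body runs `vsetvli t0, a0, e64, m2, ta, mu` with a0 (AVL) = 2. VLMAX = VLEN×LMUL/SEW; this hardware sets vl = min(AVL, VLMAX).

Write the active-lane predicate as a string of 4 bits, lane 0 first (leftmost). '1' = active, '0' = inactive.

lanes per group: 128·2/64 = 4
vl ← min(2, 4) = 2
bits (lane 0 leftmost): 1100

predicate = 1100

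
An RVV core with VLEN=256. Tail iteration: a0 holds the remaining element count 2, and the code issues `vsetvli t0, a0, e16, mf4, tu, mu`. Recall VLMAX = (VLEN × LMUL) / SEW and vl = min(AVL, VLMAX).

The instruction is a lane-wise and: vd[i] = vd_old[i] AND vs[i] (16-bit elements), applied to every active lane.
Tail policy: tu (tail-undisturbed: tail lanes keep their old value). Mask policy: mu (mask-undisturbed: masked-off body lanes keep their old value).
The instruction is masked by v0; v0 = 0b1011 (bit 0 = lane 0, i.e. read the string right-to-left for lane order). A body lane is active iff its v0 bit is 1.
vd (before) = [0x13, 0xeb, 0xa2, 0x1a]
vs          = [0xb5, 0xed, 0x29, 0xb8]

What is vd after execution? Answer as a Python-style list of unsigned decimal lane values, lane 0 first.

VLMAX = VLEN×LMUL/SEW = 256×1/4/16 = 4
vl ← min(2, 4) = 2
  i=0: and(0x13,0xb5) → 17
  i=1: and(0xeb,0xed) → 233
  i=2: tail/keep → 162
  i=3: tail/keep → 26

vd = [17, 233, 162, 26]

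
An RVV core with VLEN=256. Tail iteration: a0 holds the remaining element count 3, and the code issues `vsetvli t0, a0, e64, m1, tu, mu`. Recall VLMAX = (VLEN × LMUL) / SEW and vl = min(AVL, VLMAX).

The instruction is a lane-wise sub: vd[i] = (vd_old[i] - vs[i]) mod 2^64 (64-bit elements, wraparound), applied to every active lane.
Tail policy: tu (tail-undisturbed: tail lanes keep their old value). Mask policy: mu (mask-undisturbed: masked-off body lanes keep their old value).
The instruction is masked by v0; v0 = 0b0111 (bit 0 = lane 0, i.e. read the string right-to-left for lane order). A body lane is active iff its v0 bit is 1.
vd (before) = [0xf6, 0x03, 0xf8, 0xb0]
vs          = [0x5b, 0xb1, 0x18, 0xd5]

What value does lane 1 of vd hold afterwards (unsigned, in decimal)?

vd[1] = 18446744073709551442

VLMAX = VLEN×LMUL/SEW = 256×1/64 = 4
vl = min(AVL, VLMAX) = min(3, 4) = 3
vd[0] sub(0xf6,0x5b) -> 0x9b
vd[1] sub(0x03,0xb1) -> 0xffffffffffffff52
vd[2] sub(0xf8,0x18) -> 0xe0
vd[3] tail/keep -> 0xb0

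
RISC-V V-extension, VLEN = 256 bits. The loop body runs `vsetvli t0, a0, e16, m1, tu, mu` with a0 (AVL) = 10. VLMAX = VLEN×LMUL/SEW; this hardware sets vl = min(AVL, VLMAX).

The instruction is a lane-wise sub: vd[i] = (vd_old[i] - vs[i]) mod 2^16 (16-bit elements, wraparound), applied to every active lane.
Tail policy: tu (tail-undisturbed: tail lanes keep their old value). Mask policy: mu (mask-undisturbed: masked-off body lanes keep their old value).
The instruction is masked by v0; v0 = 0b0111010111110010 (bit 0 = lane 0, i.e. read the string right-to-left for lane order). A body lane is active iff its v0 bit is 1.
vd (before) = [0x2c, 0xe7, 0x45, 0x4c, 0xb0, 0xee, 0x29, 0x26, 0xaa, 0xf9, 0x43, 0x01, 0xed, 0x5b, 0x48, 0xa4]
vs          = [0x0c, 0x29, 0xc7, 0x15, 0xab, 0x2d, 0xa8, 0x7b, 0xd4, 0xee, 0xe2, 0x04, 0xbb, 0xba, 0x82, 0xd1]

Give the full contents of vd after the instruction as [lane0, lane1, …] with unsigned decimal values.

VLMAX = (256 × 1) / 16 = 16 lanes
AVL=10 ≤ VLMAX=16, so vl = 10
  i=0: mask-off/keep → 44
  i=1: sub(0xe7,0x29) → 190
  i=2: mask-off/keep → 69
  i=3: mask-off/keep → 76
  i=4: sub(0xb0,0xab) → 5
  i=5: sub(0xee,0x2d) → 193
  i=6: sub(0x29,0xa8) → 65409
  i=7: sub(0x26,0x7b) → 65451
  i=8: sub(0xaa,0xd4) → 65494
  i=9: mask-off/keep → 249
  i=10: tail/keep → 67
  i=11: tail/keep → 1
  i=12: tail/keep → 237
  i=13: tail/keep → 91
  i=14: tail/keep → 72
  i=15: tail/keep → 164

vd = [44, 190, 69, 76, 5, 193, 65409, 65451, 65494, 249, 67, 1, 237, 91, 72, 164]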